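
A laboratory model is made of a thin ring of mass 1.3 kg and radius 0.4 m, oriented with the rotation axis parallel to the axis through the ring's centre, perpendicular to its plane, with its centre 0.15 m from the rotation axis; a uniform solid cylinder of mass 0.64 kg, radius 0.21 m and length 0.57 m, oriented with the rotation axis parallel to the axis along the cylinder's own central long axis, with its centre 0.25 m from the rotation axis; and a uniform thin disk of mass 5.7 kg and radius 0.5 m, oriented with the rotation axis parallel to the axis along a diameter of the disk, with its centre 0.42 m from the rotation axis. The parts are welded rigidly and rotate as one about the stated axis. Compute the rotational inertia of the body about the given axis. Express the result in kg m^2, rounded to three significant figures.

1.65

Thin ring: I_cm = MR² = (1.3)(0.4)² = 0.208 kg m^2; centre at d = 0.15 m, so the parallel axis theorem gives I = 0.208 + (1.3)(0.15)² = 0.23725 kg m^2.
Solid cylinder: I_cm = (1/2)MR² = (1/2)(0.64)(0.21)² = 0.014112 kg m^2; centre at d = 0.25 m, so the parallel axis theorem gives I = 0.014112 + (0.64)(0.25)² = 0.054112 kg m^2.
Thin disk: I_cm = (1/4)MR² = (1/4)(5.7)(0.5)² = 0.35625 kg m^2; centre at d = 0.42 m, so the parallel axis theorem gives I = 0.35625 + (5.7)(0.42)² = 1.3617 kg m^2.
Total I = 0.23725 + 0.054112 + 1.3617 = 1.6531 kg m^2.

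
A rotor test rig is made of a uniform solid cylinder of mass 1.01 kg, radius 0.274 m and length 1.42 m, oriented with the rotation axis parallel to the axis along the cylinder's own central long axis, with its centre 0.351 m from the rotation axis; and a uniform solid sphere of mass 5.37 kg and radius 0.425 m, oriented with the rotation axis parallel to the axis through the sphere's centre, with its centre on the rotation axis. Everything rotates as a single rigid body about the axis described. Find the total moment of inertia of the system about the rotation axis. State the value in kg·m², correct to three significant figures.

0.550

Solid cylinder: I_cm = (1/2)MR² = (1/2)(1.01)(0.274)² = 0.037913 kg·m²; centre at d = 0.351 m, so I = I_cm + Md² gives I = 0.037913 + (1.01)(0.351)² = 0.16235 kg·m².
Solid sphere: I_cm = (2/5)MR² = (2/5)(5.37)(0.425)² = 0.38798 kg·m²; axis through the centre, so I = 0.38798 kg·m².
Total I = 0.16235 + 0.38798 = 0.55033 kg·m².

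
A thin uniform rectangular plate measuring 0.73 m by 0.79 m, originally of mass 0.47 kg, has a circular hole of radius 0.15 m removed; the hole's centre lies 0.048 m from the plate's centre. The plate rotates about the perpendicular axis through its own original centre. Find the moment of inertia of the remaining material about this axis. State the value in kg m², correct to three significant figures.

Unpierced body about its centre: I₀ = (1/12)M(a²+b²) = (1/12)(0.47)[(0.73)² + (0.79)²] = 0.045316 kg m².
The removed disk has mass m = M·πr²/(ab) = (0.47)·π(0.15)²/(0.73·0.79) = 0.057608 kg (same uniform areal density).
Its moment of inertia about the rotation axis (parallel-axis theorem): I_hole = (1/2)mr² + md² = (1/2)(0.057608)(0.15)² + (0.057608)(0.048)² = 0.00078081 kg m².
Treating the hole as negative mass, I = I₀ − I_hole = 0.045316 − 0.00078081 = 0.044535 kg m².

0.0445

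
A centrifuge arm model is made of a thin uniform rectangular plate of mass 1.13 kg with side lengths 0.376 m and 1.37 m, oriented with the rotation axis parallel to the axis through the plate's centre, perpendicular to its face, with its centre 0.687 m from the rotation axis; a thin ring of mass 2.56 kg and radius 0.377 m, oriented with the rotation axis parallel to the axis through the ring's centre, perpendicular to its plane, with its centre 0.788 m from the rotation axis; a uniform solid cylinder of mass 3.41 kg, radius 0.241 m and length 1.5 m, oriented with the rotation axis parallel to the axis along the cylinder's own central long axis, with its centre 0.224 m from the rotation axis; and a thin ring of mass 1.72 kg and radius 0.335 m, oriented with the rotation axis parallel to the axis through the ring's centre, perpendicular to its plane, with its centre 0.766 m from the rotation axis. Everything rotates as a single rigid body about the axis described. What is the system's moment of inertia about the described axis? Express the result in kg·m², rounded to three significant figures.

4.15

Rectangular plate: I_cm = (1/12)M(a²+b²) = (1/12)(1.13)[(0.376)² + (1.37)²] = 0.19005 kg·m²; centre at d = 0.687 m, so I = I_cm + Md² gives I = 0.19005 + (1.13)(0.687)² = 0.72338 kg·m².
Thin ring: I_cm = MR² = (2.56)(0.377)² = 0.36385 kg·m²; centre at d = 0.788 m, so I = I_cm + Md² gives I = 0.36385 + (2.56)(0.788)² = 1.9535 kg·m².
Solid cylinder: I_cm = (1/2)MR² = (1/2)(3.41)(0.241)² = 0.099028 kg·m²; centre at d = 0.224 m, so I = I_cm + Md² gives I = 0.099028 + (3.41)(0.224)² = 0.27013 kg·m².
Thin ring: I_cm = MR² = (1.72)(0.335)² = 0.19303 kg·m²; centre at d = 0.766 m, so I = I_cm + Md² gives I = 0.19303 + (1.72)(0.766)² = 1.2022 kg·m².
Total I = 0.72338 + 1.9535 + 0.27013 + 1.2022 = 4.1492 kg·m².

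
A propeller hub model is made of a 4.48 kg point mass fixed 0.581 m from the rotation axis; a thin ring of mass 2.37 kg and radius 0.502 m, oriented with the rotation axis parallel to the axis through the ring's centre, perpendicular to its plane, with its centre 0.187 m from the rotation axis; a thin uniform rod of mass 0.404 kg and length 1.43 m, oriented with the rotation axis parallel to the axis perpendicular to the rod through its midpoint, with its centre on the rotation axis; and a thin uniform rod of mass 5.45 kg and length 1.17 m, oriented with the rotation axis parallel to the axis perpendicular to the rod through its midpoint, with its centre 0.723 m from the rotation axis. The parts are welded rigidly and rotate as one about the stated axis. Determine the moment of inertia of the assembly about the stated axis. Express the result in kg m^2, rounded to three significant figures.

Point mass: I_cm = 0; centre at d = 0.581 m, so I = I_cm + Md² gives I = 0 + (4.48)(0.581)² = 1.5123 kg m^2.
Thin ring: I_cm = MR² = (2.37)(0.502)² = 0.59725 kg m^2; centre at d = 0.187 m, so I = I_cm + Md² gives I = 0.59725 + (2.37)(0.187)² = 0.68013 kg m^2.
Thin rod: I_cm = (1/12)ML² = (1/12)(0.404)(1.43)² = 0.068845 kg m^2; axis through the centre, so I = 0.068845 kg m^2.
Thin rod: I_cm = (1/12)ML² = (1/12)(5.45)(1.17)² = 0.62171 kg m^2; centre at d = 0.723 m, so I = I_cm + Md² gives I = 0.62171 + (5.45)(0.723)² = 3.4706 kg m^2.
Total I = 1.5123 + 0.68013 + 0.068845 + 3.4706 = 5.7318 kg m^2.

5.73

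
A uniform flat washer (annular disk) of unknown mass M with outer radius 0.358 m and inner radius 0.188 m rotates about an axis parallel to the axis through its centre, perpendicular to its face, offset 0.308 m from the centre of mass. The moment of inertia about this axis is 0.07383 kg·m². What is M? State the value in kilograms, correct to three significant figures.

I = I_cm + Md² = (1/2)M(R²+r²) + Md² = M·[0.5·[(0.358)² + (0.188)²] + (0.308)²] = M·0.17662.
So M = 0.07383 / 0.17662 = 0.41802 kg.

0.418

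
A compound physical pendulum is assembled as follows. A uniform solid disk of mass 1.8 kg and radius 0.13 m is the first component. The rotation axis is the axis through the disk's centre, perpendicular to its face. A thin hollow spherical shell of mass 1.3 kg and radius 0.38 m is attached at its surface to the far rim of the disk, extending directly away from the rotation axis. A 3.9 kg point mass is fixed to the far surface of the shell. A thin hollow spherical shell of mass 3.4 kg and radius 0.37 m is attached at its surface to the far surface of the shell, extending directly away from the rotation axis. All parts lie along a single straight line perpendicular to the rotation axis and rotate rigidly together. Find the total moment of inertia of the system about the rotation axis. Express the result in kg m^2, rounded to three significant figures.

9.28

Solid disk: I_cm = (1/2)MR² = (1/2)(1.8)(0.13)² = 0.01521 kg m^2; axis through the centre, so I = 0.01521 kg m^2.
Spherical shell: I_cm = (2/3)MR² = (2/3)(1.3)(0.38)² = 0.12515 kg m^2; centre at d = 0.13 + 0.38 = 0.51 m, so the parallel axis theorem gives I = 0.12515 + (1.3)(0.51)² = 0.46328 kg m^2.
Point mass: I_cm = 0; centre at d = 0.13 + 0.38 + 0.38 = 0.89 m, so the parallel axis theorem gives I = 0 + (3.9)(0.89)² = 3.0892 kg m^2.
Spherical shell: I_cm = (2/3)MR² = (2/3)(3.4)(0.37)² = 0.31031 kg m^2; centre at d = 0.13 + 0.38 + 0.38 + 0.37 = 1.26 m, so the parallel axis theorem gives I = 0.31031 + (3.4)(1.26)² = 5.7081 kg m^2.
Total I = 0.01521 + 0.46328 + 3.0892 + 5.7081 = 9.2758 kg m^2.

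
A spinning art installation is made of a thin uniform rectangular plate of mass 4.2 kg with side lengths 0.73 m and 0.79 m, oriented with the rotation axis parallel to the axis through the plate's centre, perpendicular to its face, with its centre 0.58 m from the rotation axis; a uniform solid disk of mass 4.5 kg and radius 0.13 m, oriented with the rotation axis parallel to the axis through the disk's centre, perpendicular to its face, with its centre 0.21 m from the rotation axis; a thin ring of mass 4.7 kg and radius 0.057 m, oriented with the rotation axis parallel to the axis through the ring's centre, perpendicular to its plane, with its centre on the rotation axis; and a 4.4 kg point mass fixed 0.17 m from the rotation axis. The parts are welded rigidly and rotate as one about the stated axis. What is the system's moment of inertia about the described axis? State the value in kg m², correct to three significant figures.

2.20

Rectangular plate: I_cm = (1/12)M(a²+b²) = (1/12)(4.2)[(0.73)² + (0.79)²] = 0.40495 kg m²; centre at d = 0.58 m, so the parallel axis theorem gives I = 0.40495 + (4.2)(0.58)² = 1.8178 kg m².
Solid disk: I_cm = (1/2)MR² = (1/2)(4.5)(0.13)² = 0.038025 kg m²; centre at d = 0.21 m, so the parallel axis theorem gives I = 0.038025 + (4.5)(0.21)² = 0.23647 kg m².
Thin ring: I_cm = MR² = (4.7)(0.057)² = 0.01527 kg m²; axis through the centre, so I = 0.01527 kg m².
Point mass: I_cm = 0; centre at d = 0.17 m, so the parallel axis theorem gives I = 0 + (4.4)(0.17)² = 0.12716 kg m².
Total I = 1.8178 + 0.23647 + 0.01527 + 0.12716 = 2.1967 kg m².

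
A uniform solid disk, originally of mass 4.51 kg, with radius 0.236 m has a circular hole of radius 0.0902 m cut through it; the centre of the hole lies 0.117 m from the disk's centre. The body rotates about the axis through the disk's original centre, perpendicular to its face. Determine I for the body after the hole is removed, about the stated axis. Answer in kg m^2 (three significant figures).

Unpierced body about its centre: I₀ = (1/2)MR² = (1/2)(4.51)(0.236)² = 0.12559 kg m^2.
The removed disk has mass m = M·(r/R)² = (4.51)(0.0902/0.236)² = 0.65882 kg (same uniform areal density).
Its moment of inertia about the rotation axis (parallel-axis theorem): I_hole = (1/2)mr² + md² = (1/2)(0.65882)(0.0902)² + (0.65882)(0.117)² = 0.011699 kg m^2.
Treating the hole as negative mass, I = I₀ − I_hole = 0.12559 − 0.011699 = 0.1139 kg m^2.

0.114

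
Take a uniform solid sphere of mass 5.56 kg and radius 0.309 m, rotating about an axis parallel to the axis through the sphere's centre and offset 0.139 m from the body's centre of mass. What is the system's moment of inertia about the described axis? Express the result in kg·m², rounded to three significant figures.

I_cm = (2/5)MR² = (2/5)(5.56)(0.309)² = 0.21235 kg·m²; centre at d = 0.139 m, so the parallel axis theorem gives I = 0.21235 + (5.56)(0.139)² = 0.31977 kg·m².

0.320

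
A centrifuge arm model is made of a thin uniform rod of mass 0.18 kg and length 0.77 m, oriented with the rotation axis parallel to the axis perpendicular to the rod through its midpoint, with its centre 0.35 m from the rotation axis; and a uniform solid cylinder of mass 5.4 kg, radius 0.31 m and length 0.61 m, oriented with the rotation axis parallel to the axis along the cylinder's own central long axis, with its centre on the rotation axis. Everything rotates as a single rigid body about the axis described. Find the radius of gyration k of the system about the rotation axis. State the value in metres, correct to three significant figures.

0.228

Thin rod: I_cm = (1/12)ML² = (1/12)(0.18)(0.77)² = 0.0088935 kg m^2; centre at d = 0.35 m, so I = I_cm + Md² gives I = 0.0088935 + (0.18)(0.35)² = 0.030943 kg m^2.
Solid cylinder: I_cm = (1/2)MR² = (1/2)(5.4)(0.31)² = 0.25947 kg m^2; axis through the centre, so I = 0.25947 kg m^2.
Total I = 0.29041 kg m^2; total mass M = 5.58 kg.
k = √(I/M) = √(0.29041/5.58) = 0.22813 m.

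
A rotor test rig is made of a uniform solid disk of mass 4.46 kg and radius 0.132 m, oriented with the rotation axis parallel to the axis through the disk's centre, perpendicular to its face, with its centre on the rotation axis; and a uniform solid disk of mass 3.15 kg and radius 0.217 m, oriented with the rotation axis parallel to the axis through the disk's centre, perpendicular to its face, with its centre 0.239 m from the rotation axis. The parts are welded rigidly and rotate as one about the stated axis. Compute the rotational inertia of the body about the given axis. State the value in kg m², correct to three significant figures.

Solid disk: I_cm = (1/2)MR² = (1/2)(4.46)(0.132)² = 0.038856 kg m²; axis through the centre, so I = 0.038856 kg m².
Solid disk: I_cm = (1/2)MR² = (1/2)(3.15)(0.217)² = 0.074165 kg m²; centre at d = 0.239 m, so I = I_cm + Md² gives I = 0.074165 + (3.15)(0.239)² = 0.2541 kg m².
Total I = 0.038856 + 0.2541 = 0.29295 kg m².

0.293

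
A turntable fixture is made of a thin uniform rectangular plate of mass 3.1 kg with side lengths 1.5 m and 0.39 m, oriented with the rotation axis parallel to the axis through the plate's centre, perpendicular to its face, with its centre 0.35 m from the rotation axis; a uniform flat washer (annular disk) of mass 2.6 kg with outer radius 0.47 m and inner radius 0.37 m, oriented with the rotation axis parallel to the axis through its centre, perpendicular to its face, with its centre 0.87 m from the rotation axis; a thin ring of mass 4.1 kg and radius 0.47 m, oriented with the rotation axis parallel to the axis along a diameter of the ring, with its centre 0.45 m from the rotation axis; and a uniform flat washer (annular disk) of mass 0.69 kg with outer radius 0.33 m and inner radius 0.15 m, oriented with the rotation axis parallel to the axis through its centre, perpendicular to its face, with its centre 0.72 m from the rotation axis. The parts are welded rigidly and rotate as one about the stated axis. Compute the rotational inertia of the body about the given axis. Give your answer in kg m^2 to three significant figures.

Rectangular plate: I_cm = (1/12)M(a²+b²) = (1/12)(3.1)[(1.5)² + (0.39)²] = 0.62054 kg m^2; centre at d = 0.35 m, so the parallel axis theorem gives I = 0.62054 + (3.1)(0.35)² = 1.0003 kg m^2.
Annular disk: I_cm = (1/2)M(R²+r²) = (1/2)(2.6)[(0.47)² + (0.37)²] = 0.46514 kg m^2; centre at d = 0.87 m, so the parallel axis theorem gives I = 0.46514 + (2.6)(0.87)² = 2.4331 kg m^2.
Thin ring: I_cm = (1/2)MR² = (1/2)(4.1)(0.47)² = 0.45284 kg m^2; centre at d = 0.45 m, so the parallel axis theorem gives I = 0.45284 + (4.1)(0.45)² = 1.2831 kg m^2.
Annular disk: I_cm = (1/2)M(R²+r²) = (1/2)(0.69)[(0.33)² + (0.15)²] = 0.045333 kg m^2; centre at d = 0.72 m, so the parallel axis theorem gives I = 0.045333 + (0.69)(0.72)² = 0.40303 kg m^2.
Total I = 1.0003 + 2.4331 + 1.2831 + 0.40303 = 5.1195 kg m^2.

5.12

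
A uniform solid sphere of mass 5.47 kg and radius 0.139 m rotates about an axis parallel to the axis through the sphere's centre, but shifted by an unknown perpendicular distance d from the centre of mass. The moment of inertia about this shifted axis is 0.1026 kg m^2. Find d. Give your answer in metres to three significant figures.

0.105

About the centre-of-mass axis, I_cm = (2/5)MR² = (2/5)(5.47)(0.139)² = 0.042274 kg m^2.
Parallel axis theorem: I = I_cm + Md², so Md² = 0.1026 − 0.042274 = 0.060326 kg m^2.
d = √(0.060326 / 5.47) = 0.10502 m.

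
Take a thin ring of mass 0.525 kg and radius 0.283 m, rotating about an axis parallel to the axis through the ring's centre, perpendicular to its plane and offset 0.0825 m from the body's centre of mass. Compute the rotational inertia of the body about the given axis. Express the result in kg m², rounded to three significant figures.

I_cm = MR² = (0.525)(0.283)² = 0.042047 kg m²; centre at d = 0.0825 m, so I = I_cm + Md² gives I = 0.042047 + (0.525)(0.0825)² = 0.04562 kg m².

0.0456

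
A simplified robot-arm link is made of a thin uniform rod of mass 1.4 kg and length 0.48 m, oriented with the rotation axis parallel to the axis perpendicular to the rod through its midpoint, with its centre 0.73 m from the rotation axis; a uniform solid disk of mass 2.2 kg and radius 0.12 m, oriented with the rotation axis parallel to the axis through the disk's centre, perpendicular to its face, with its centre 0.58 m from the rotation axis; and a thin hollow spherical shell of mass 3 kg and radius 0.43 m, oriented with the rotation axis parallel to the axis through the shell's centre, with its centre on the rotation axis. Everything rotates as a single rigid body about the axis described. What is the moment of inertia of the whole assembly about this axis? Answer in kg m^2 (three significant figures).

Thin rod: I_cm = (1/12)ML² = (1/12)(1.4)(0.48)² = 0.02688 kg m^2; centre at d = 0.73 m, so the parallel axis theorem gives I = 0.02688 + (1.4)(0.73)² = 0.77294 kg m^2.
Solid disk: I_cm = (1/2)MR² = (1/2)(2.2)(0.12)² = 0.01584 kg m^2; centre at d = 0.58 m, so the parallel axis theorem gives I = 0.01584 + (2.2)(0.58)² = 0.75592 kg m^2.
Spherical shell: I_cm = (2/3)MR² = (2/3)(3)(0.43)² = 0.3698 kg m^2; axis through the centre, so I = 0.3698 kg m^2.
Total I = 0.77294 + 0.75592 + 0.3698 = 1.8987 kg m^2.

1.90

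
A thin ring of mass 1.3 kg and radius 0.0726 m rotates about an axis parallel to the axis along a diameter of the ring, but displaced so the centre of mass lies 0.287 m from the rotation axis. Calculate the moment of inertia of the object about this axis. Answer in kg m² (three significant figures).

I_cm = (1/2)MR² = (1/2)(1.3)(0.0726)² = 0.003426 kg m²; centre at d = 0.287 m, so the parallel axis theorem gives I = 0.003426 + (1.3)(0.287)² = 0.11051 kg m².

0.111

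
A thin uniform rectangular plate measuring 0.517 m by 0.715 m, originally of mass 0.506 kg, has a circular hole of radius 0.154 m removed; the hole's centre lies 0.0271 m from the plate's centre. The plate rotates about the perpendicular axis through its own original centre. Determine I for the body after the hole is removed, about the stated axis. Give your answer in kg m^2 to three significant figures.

0.0315

Unpierced body about its centre: I₀ = (1/12)M(a²+b²) = (1/12)(0.506)[(0.517)² + (0.715)²] = 0.032827 kg m^2.
The removed disk has mass m = M·πr²/(ab) = (0.506)·π(0.154)²/(0.517·0.715) = 0.10199 kg (same uniform areal density).
Its moment of inertia about the rotation axis (parallel-axis theorem): I_hole = (1/2)mr² + md² = (1/2)(0.10199)(0.154)² + (0.10199)(0.0271)² = 0.0012843 kg m^2.
Treating the hole as negative mass, I = I₀ − I_hole = 0.032827 − 0.0012843 = 0.031543 kg m^2.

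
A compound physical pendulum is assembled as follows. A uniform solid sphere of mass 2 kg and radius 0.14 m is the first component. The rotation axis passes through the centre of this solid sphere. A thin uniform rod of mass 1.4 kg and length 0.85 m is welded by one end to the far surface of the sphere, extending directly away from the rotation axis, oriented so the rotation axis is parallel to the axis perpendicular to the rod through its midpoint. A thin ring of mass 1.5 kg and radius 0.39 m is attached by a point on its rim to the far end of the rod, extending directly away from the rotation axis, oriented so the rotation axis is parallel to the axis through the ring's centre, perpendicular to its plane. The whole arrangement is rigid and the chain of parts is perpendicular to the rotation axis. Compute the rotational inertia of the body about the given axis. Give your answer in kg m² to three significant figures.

Solid sphere: I_cm = (2/5)MR² = (2/5)(2)(0.14)² = 0.01568 kg m²; axis through the centre, so I = 0.01568 kg m².
Thin rod: I_cm = (1/12)ML² = (1/12)(1.4)(0.85)² = 0.084292 kg m²; centre at d = 0.14 + 0.425 = 0.565 m, so the parallel axis theorem gives I = 0.084292 + (1.4)(0.565)² = 0.53121 kg m².
Thin ring: I_cm = MR² = (1.5)(0.39)² = 0.22815 kg m²; centre at d = 0.14 + 0.425 + 0.425 + 0.39 = 1.38 m, so the parallel axis theorem gives I = 0.22815 + (1.5)(1.38)² = 3.0847 kg m².
Total I = 0.01568 + 0.53121 + 3.0847 = 3.6316 kg m².

3.63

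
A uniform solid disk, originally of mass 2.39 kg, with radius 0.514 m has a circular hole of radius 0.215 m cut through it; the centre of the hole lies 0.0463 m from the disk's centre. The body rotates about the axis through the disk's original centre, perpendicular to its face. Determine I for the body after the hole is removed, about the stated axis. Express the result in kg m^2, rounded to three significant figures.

Unpierced body about its centre: I₀ = (1/2)MR² = (1/2)(2.39)(0.514)² = 0.31571 kg m^2.
The removed disk has mass m = M·(r/R)² = (2.39)(0.215/0.514)² = 0.41817 kg (same uniform areal density).
Its moment of inertia about the rotation axis (parallel-axis theorem): I_hole = (1/2)mr² + md² = (1/2)(0.41817)(0.215)² + (0.41817)(0.0463)² = 0.010561 kg m^2.
Treating the hole as negative mass, I = I₀ − I_hole = 0.31571 − 0.010561 = 0.30515 kg m^2.

0.305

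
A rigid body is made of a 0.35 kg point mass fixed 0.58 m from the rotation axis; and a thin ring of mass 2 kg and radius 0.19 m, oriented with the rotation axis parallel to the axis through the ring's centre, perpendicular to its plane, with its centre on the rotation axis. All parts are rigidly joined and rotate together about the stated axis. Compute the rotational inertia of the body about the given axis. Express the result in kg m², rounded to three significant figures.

0.190

Point mass: I_cm = 0; centre at d = 0.58 m, so I = I_cm + Md² gives I = 0 + (0.35)(0.58)² = 0.11774 kg m².
Thin ring: I_cm = MR² = (2)(0.19)² = 0.0722 kg m²; axis through the centre, so I = 0.0722 kg m².
Total I = 0.11774 + 0.0722 = 0.18994 kg m².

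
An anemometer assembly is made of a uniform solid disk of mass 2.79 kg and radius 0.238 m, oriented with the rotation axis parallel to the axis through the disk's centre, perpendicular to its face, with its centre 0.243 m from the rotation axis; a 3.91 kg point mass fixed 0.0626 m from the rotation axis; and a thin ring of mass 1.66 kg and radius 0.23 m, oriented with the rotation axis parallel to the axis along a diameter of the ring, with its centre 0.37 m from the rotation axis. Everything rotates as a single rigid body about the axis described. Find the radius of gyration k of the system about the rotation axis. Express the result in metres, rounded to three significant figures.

Solid disk: I_cm = (1/2)MR² = (1/2)(2.79)(0.238)² = 0.079018 kg m²; centre at d = 0.243 m, so I = I_cm + Md² gives I = 0.079018 + (2.79)(0.243)² = 0.24377 kg m².
Point mass: I_cm = 0; centre at d = 0.0626 m, so I = I_cm + Md² gives I = 0 + (3.91)(0.0626)² = 0.015322 kg m².
Thin ring: I_cm = (1/2)MR² = (1/2)(1.66)(0.23)² = 0.043907 kg m²; centre at d = 0.37 m, so I = I_cm + Md² gives I = 0.043907 + (1.66)(0.37)² = 0.27116 kg m².
Total I = 0.53025 kg m²; total mass M = 8.36 kg.
k = √(I/M) = √(0.53025/8.36) = 0.25185 m.

0.252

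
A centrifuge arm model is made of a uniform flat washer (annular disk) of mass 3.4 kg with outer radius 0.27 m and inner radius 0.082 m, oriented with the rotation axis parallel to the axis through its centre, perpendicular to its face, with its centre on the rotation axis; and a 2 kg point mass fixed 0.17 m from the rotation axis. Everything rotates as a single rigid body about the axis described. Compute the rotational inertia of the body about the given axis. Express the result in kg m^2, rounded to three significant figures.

Annular disk: I_cm = (1/2)M(R²+r²) = (1/2)(3.4)[(0.27)² + (0.082)²] = 0.13536 kg m^2; axis through the centre, so I = 0.13536 kg m^2.
Point mass: I_cm = 0; centre at d = 0.17 m, so the parallel axis theorem gives I = 0 + (2)(0.17)² = 0.0578 kg m^2.
Total I = 0.13536 + 0.0578 = 0.19316 kg m^2.

0.193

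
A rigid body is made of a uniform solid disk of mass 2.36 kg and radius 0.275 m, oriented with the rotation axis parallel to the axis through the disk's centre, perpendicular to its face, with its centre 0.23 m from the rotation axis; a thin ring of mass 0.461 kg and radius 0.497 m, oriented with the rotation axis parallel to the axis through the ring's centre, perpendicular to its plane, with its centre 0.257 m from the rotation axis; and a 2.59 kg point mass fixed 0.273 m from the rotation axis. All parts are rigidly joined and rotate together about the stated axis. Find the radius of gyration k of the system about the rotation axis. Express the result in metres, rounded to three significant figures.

0.319

Solid disk: I_cm = (1/2)MR² = (1/2)(2.36)(0.275)² = 0.089238 kg m^2; centre at d = 0.23 m, so the parallel axis theorem gives I = 0.089238 + (2.36)(0.23)² = 0.21408 kg m^2.
Thin ring: I_cm = MR² = (0.461)(0.497)² = 0.11387 kg m^2; centre at d = 0.257 m, so the parallel axis theorem gives I = 0.11387 + (0.461)(0.257)² = 0.14432 kg m^2.
Point mass: I_cm = 0; centre at d = 0.273 m, so the parallel axis theorem gives I = 0 + (2.59)(0.273)² = 0.19303 kg m^2.
Total I = 0.55143 kg m^2; total mass M = 5.411 kg.
k = √(I/M) = √(0.55143/5.411) = 0.31923 m.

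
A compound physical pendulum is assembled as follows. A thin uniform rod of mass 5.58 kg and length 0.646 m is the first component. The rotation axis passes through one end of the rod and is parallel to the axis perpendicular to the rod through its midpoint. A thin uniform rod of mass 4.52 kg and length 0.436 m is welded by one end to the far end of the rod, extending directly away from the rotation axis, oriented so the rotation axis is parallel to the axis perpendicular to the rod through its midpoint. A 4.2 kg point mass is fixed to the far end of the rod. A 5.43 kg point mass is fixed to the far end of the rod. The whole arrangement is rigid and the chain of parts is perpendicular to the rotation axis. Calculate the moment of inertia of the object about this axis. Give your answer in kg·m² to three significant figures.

Thin rod: I_cm = (1/12)ML² = (1/12)(5.58)(0.646)² = 0.19405 kg·m²; centre at d = 0.323 m, so I = I_cm + Md² gives I = 0.19405 + (5.58)(0.323)² = 0.77621 kg·m².
Thin rod: I_cm = (1/12)ML² = (1/12)(4.52)(0.436)² = 0.071603 kg·m²; centre at d = 0.323 + 0.323 + 0.218 = 0.864 m, so I = I_cm + Md² gives I = 0.071603 + (4.52)(0.864)² = 3.4458 kg·m².
Point mass: I_cm = 0; centre at d = 0.323 + 0.323 + 0.218 + 0.218 = 1.082 m, so I = I_cm + Md² gives I = 0 + (4.2)(1.082)² = 4.917 kg·m².
Point mass: I_cm = 0; centre at d = 0.323 + 0.323 + 0.218 + 0.218 = 1.082 m, so I = I_cm + Md² gives I = 0 + (5.43)(1.082)² = 6.357 kg·m².
Total I = 0.77621 + 3.4458 + 4.917 + 6.357 = 15.496 kg·m².

15.5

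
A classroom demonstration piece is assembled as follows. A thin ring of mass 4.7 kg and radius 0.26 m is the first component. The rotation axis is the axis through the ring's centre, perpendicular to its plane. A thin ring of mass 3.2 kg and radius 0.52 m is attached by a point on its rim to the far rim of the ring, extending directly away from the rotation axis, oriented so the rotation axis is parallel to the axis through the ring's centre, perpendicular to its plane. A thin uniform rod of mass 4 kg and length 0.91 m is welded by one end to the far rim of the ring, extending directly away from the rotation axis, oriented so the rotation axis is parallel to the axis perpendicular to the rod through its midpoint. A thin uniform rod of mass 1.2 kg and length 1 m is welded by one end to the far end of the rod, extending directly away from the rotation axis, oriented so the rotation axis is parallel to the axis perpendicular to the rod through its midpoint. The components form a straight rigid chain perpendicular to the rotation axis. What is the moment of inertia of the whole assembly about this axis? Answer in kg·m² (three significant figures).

24.6

Thin ring: I_cm = MR² = (4.7)(0.26)² = 0.31772 kg·m²; axis through the centre, so I = 0.31772 kg·m².
Thin ring: I_cm = MR² = (3.2)(0.52)² = 0.86528 kg·m²; centre at d = 0.26 + 0.52 = 0.78 m, so I = I_cm + Md² gives I = 0.86528 + (3.2)(0.78)² = 2.8122 kg·m².
Thin rod: I_cm = (1/12)ML² = (1/12)(4)(0.91)² = 0.27603 kg·m²; centre at d = 0.26 + 0.52 + 0.52 + 0.455 = 1.755 m, so I = I_cm + Md² gives I = 0.27603 + (4)(1.755)² = 12.596 kg·m².
Thin rod: I_cm = (1/12)ML² = (1/12)(1.2)(1)² = 0.1 kg·m²; centre at d = 0.26 + 0.52 + 0.52 + 0.455 + 0.455 + 0.5 = 2.71 m, so I = I_cm + Md² gives I = 0.1 + (1.2)(2.71)² = 8.9129 kg·m².
Total I = 0.31772 + 2.8122 + 12.596 + 8.9129 = 24.639 kg·m².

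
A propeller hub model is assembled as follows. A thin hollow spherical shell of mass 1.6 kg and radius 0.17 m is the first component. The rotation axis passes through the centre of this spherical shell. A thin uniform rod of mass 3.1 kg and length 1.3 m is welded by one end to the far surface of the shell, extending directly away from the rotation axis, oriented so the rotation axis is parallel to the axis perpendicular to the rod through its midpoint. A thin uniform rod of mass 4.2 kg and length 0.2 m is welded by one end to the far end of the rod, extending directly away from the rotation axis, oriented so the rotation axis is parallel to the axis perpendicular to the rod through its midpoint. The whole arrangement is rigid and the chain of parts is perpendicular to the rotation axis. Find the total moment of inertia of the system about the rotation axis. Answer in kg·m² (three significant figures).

12.9

Spherical shell: I_cm = (2/3)MR² = (2/3)(1.6)(0.17)² = 0.030827 kg·m²; axis through the centre, so I = 0.030827 kg·m².
Thin rod: I_cm = (1/12)ML² = (1/12)(3.1)(1.3)² = 0.43658 kg·m²; centre at d = 0.17 + 0.65 = 0.82 m, so the parallel axis theorem gives I = 0.43658 + (3.1)(0.82)² = 2.521 kg·m².
Thin rod: I_cm = (1/12)ML² = (1/12)(4.2)(0.2)² = 0.014 kg·m²; centre at d = 0.17 + 0.65 + 0.65 + 0.1 = 1.57 m, so the parallel axis theorem gives I = 0.014 + (4.2)(1.57)² = 10.367 kg·m².
Total I = 0.030827 + 2.521 + 10.367 = 12.918 kg·m².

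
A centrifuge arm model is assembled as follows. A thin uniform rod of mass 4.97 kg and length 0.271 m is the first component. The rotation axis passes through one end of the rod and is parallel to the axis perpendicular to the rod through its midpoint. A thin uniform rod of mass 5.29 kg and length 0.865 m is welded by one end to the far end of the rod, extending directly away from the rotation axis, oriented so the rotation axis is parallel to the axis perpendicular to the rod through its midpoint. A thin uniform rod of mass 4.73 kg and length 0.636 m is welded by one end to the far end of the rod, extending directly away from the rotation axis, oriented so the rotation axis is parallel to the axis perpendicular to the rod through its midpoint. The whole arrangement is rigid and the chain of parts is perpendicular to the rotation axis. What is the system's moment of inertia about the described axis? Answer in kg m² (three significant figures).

13.2

Thin rod: I_cm = (1/12)ML² = (1/12)(4.97)(0.271)² = 0.030417 kg m²; centre at d = 0.1355 m, so the parallel axis theorem gives I = 0.030417 + (4.97)(0.1355)² = 0.12167 kg m².
Thin rod: I_cm = (1/12)ML² = (1/12)(5.29)(0.865)² = 0.32984 kg m²; centre at d = 0.1355 + 0.1355 + 0.4325 = 0.7035 m, so the parallel axis theorem gives I = 0.32984 + (5.29)(0.7035)² = 2.9479 kg m².
Thin rod: I_cm = (1/12)ML² = (1/12)(4.73)(0.636)² = 0.15944 kg m²; centre at d = 0.1355 + 0.1355 + 0.4325 + 0.4325 + 0.318 = 1.454 m, so the parallel axis theorem gives I = 0.15944 + (4.73)(1.454)² = 10.159 kg m².
Total I = 0.12167 + 2.9479 + 10.159 = 13.229 kg m².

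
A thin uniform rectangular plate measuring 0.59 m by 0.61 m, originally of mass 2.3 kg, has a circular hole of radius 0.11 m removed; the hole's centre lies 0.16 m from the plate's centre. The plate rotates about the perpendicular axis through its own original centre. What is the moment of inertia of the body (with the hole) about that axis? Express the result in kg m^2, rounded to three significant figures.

0.130

Unpierced body about its centre: I₀ = (1/12)M(a²+b²) = (1/12)(2.3)[(0.59)² + (0.61)²] = 0.13804 kg m^2.
The removed disk has mass m = M·πr²/(ab) = (2.3)·π(0.11)²/(0.59·0.61) = 0.24293 kg (same uniform areal density).
Its moment of inertia about the rotation axis (parallel-axis theorem): I_hole = (1/2)mr² + md² = (1/2)(0.24293)(0.11)² + (0.24293)(0.16)² = 0.0076887 kg m^2.
Treating the hole as negative mass, I = I₀ − I_hole = 0.13804 − 0.0076887 = 0.13035 kg m^2.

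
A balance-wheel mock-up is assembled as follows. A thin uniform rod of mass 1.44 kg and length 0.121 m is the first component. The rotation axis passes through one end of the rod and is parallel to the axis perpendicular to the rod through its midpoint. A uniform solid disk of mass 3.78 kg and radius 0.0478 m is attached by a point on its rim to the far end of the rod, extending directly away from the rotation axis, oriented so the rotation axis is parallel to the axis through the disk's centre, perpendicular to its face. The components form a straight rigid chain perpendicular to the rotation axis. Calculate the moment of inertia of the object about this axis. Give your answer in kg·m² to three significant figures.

Thin rod: I_cm = (1/12)ML² = (1/12)(1.44)(0.121)² = 0.0017569 kg·m²; centre at d = 0.0605 m, so the parallel axis theorem gives I = 0.0017569 + (1.44)(0.0605)² = 0.0070277 kg·m².
Solid disk: I_cm = (1/2)MR² = (1/2)(3.78)(0.0478)² = 0.0043183 kg·m²; centre at d = 0.0605 + 0.0605 + 0.0478 = 0.1688 m, so the parallel axis theorem gives I = 0.0043183 + (3.78)(0.1688)² = 0.11202 kg·m².
Total I = 0.0070277 + 0.11202 = 0.11905 kg·m².

0.119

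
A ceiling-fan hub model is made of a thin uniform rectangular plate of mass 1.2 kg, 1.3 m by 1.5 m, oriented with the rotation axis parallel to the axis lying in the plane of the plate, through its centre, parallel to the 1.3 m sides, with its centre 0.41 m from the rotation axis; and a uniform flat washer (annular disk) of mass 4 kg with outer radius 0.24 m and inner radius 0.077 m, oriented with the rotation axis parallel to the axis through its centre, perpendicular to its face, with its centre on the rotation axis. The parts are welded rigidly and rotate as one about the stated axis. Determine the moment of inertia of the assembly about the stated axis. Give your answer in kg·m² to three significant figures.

0.554

Rectangular plate: I_cm = (1/12)Mb² = (1/12)(1.2)(1.5)² = 0.225 kg·m²; centre at d = 0.41 m, so I = I_cm + Md² gives I = 0.225 + (1.2)(0.41)² = 0.42672 kg·m².
Annular disk: I_cm = (1/2)M(R²+r²) = (1/2)(4)[(0.24)² + (0.077)²] = 0.12706 kg·m²; axis through the centre, so I = 0.12706 kg·m².
Total I = 0.42672 + 0.12706 = 0.55378 kg·m².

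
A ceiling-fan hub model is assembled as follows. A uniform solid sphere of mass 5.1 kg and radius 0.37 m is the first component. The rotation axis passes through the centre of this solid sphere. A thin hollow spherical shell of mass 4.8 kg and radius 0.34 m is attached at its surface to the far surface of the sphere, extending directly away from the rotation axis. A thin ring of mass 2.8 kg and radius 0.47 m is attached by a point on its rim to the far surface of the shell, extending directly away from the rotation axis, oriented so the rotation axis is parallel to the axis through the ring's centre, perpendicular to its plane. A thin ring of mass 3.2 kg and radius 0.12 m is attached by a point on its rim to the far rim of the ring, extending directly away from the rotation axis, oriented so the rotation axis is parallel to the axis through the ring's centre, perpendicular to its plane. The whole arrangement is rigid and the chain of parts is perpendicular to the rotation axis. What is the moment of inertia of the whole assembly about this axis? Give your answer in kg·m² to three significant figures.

Solid sphere: I_cm = (2/5)MR² = (2/5)(5.1)(0.37)² = 0.27928 kg·m²; axis through the centre, so I = 0.27928 kg·m².
Spherical shell: I_cm = (2/3)MR² = (2/3)(4.8)(0.34)² = 0.36992 kg·m²; centre at d = 0.37 + 0.34 = 0.71 m, so I = I_cm + Md² gives I = 0.36992 + (4.8)(0.71)² = 2.7896 kg·m².
Thin ring: I_cm = MR² = (2.8)(0.47)² = 0.61852 kg·m²; centre at d = 0.37 + 0.34 + 0.34 + 0.47 = 1.52 m, so I = I_cm + Md² gives I = 0.61852 + (2.8)(1.52)² = 7.0876 kg·m².
Thin ring: I_cm = MR² = (3.2)(0.12)² = 0.04608 kg·m²; centre at d = 0.37 + 0.34 + 0.34 + 0.47 + 0.47 + 0.12 = 2.11 m, so I = I_cm + Md² gives I = 0.04608 + (3.2)(2.11)² = 14.293 kg·m².
Total I = 0.27928 + 2.7896 + 7.0876 + 14.293 = 24.449 kg·m².

24.4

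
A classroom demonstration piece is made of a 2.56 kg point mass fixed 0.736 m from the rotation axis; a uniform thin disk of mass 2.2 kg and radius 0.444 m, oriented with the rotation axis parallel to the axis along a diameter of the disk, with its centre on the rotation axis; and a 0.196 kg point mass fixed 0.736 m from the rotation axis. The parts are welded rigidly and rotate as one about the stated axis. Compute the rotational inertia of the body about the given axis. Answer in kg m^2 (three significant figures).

1.60

Point mass: I_cm = 0; centre at d = 0.736 m, so the parallel axis theorem gives I = 0 + (2.56)(0.736)² = 1.3867 kg m^2.
Thin disk: I_cm = (1/4)MR² = (1/4)(2.2)(0.444)² = 0.10842 kg m^2; axis through the centre, so I = 0.10842 kg m^2.
Point mass: I_cm = 0; centre at d = 0.736 m, so the parallel axis theorem gives I = 0 + (0.196)(0.736)² = 0.10617 kg m^2.
Total I = 1.3867 + 0.10842 + 0.10617 = 1.6013 kg m^2.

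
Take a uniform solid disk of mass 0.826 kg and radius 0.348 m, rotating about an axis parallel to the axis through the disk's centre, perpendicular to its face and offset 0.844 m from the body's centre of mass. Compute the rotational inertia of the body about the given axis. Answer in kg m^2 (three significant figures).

I_cm = (1/2)MR² = (1/2)(0.826)(0.348)² = 0.050016 kg m^2; centre at d = 0.844 m, so I = I_cm + Md² gives I = 0.050016 + (0.826)(0.844)² = 0.63841 kg m^2.

0.638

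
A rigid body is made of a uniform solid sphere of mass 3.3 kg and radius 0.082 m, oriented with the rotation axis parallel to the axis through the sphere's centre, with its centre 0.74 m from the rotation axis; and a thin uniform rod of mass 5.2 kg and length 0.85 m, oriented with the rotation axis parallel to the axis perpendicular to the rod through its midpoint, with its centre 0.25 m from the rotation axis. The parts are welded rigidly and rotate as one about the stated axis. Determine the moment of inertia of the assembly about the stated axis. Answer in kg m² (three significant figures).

Solid sphere: I_cm = (2/5)MR² = (2/5)(3.3)(0.082)² = 0.0088757 kg m²; centre at d = 0.74 m, so the parallel axis theorem gives I = 0.0088757 + (3.3)(0.74)² = 1.816 kg m².
Thin rod: I_cm = (1/12)ML² = (1/12)(5.2)(0.85)² = 0.31308 kg m²; centre at d = 0.25 m, so the parallel axis theorem gives I = 0.31308 + (5.2)(0.25)² = 0.63808 kg m².
Total I = 1.816 + 0.63808 = 2.454 kg m².

2.45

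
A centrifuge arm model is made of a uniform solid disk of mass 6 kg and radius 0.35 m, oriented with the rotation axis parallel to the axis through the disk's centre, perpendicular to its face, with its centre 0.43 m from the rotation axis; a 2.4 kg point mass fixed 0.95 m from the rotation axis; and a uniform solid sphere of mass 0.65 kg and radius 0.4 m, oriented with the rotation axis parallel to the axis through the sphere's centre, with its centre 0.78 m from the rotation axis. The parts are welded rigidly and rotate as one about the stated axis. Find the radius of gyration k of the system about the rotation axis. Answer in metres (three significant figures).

0.671

Solid disk: I_cm = (1/2)MR² = (1/2)(6)(0.35)² = 0.3675 kg·m²; centre at d = 0.43 m, so the parallel axis theorem gives I = 0.3675 + (6)(0.43)² = 1.4769 kg·m².
Point mass: I_cm = 0; centre at d = 0.95 m, so the parallel axis theorem gives I = 0 + (2.4)(0.95)² = 2.166 kg·m².
Solid sphere: I_cm = (2/5)MR² = (2/5)(0.65)(0.4)² = 0.0416 kg·m²; centre at d = 0.78 m, so the parallel axis theorem gives I = 0.0416 + (0.65)(0.78)² = 0.43706 kg·m².
Total I = 4.08 kg·m²; total mass M = 9.05 kg.
k = √(I/M) = √(4.08/9.05) = 0.67143 m.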